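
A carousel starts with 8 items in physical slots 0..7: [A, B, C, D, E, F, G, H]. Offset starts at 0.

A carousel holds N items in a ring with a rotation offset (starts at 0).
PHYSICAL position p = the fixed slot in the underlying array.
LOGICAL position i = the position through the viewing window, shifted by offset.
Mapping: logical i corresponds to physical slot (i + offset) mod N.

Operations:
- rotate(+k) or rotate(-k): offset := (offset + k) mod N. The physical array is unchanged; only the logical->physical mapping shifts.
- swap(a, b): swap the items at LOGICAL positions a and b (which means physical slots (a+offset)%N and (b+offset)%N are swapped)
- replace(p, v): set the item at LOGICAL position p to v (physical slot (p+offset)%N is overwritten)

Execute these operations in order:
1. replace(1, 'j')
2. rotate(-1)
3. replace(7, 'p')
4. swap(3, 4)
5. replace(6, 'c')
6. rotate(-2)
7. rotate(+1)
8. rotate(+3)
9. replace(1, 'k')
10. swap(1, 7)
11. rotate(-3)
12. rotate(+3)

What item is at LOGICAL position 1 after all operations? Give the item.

After op 1 (replace(1, 'j')): offset=0, physical=[A,j,C,D,E,F,G,H], logical=[A,j,C,D,E,F,G,H]
After op 2 (rotate(-1)): offset=7, physical=[A,j,C,D,E,F,G,H], logical=[H,A,j,C,D,E,F,G]
After op 3 (replace(7, 'p')): offset=7, physical=[A,j,C,D,E,F,p,H], logical=[H,A,j,C,D,E,F,p]
After op 4 (swap(3, 4)): offset=7, physical=[A,j,D,C,E,F,p,H], logical=[H,A,j,D,C,E,F,p]
After op 5 (replace(6, 'c')): offset=7, physical=[A,j,D,C,E,c,p,H], logical=[H,A,j,D,C,E,c,p]
After op 6 (rotate(-2)): offset=5, physical=[A,j,D,C,E,c,p,H], logical=[c,p,H,A,j,D,C,E]
After op 7 (rotate(+1)): offset=6, physical=[A,j,D,C,E,c,p,H], logical=[p,H,A,j,D,C,E,c]
After op 8 (rotate(+3)): offset=1, physical=[A,j,D,C,E,c,p,H], logical=[j,D,C,E,c,p,H,A]
After op 9 (replace(1, 'k')): offset=1, physical=[A,j,k,C,E,c,p,H], logical=[j,k,C,E,c,p,H,A]
After op 10 (swap(1, 7)): offset=1, physical=[k,j,A,C,E,c,p,H], logical=[j,A,C,E,c,p,H,k]
After op 11 (rotate(-3)): offset=6, physical=[k,j,A,C,E,c,p,H], logical=[p,H,k,j,A,C,E,c]
After op 12 (rotate(+3)): offset=1, physical=[k,j,A,C,E,c,p,H], logical=[j,A,C,E,c,p,H,k]

Answer: A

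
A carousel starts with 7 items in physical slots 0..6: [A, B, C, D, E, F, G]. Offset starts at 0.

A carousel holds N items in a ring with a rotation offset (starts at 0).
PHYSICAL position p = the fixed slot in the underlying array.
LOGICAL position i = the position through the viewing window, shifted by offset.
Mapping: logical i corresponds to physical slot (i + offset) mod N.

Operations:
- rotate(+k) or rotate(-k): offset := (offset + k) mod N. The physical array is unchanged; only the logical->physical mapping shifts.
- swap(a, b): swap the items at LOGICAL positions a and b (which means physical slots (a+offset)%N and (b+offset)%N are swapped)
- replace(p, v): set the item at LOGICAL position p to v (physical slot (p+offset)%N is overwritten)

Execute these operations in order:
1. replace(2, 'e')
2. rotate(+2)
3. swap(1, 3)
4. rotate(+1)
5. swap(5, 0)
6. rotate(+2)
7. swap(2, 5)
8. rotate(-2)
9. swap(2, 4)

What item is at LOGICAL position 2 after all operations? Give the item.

Answer: B

Derivation:
After op 1 (replace(2, 'e')): offset=0, physical=[A,B,e,D,E,F,G], logical=[A,B,e,D,E,F,G]
After op 2 (rotate(+2)): offset=2, physical=[A,B,e,D,E,F,G], logical=[e,D,E,F,G,A,B]
After op 3 (swap(1, 3)): offset=2, physical=[A,B,e,F,E,D,G], logical=[e,F,E,D,G,A,B]
After op 4 (rotate(+1)): offset=3, physical=[A,B,e,F,E,D,G], logical=[F,E,D,G,A,B,e]
After op 5 (swap(5, 0)): offset=3, physical=[A,F,e,B,E,D,G], logical=[B,E,D,G,A,F,e]
After op 6 (rotate(+2)): offset=5, physical=[A,F,e,B,E,D,G], logical=[D,G,A,F,e,B,E]
After op 7 (swap(2, 5)): offset=5, physical=[B,F,e,A,E,D,G], logical=[D,G,B,F,e,A,E]
After op 8 (rotate(-2)): offset=3, physical=[B,F,e,A,E,D,G], logical=[A,E,D,G,B,F,e]
After op 9 (swap(2, 4)): offset=3, physical=[D,F,e,A,E,B,G], logical=[A,E,B,G,D,F,e]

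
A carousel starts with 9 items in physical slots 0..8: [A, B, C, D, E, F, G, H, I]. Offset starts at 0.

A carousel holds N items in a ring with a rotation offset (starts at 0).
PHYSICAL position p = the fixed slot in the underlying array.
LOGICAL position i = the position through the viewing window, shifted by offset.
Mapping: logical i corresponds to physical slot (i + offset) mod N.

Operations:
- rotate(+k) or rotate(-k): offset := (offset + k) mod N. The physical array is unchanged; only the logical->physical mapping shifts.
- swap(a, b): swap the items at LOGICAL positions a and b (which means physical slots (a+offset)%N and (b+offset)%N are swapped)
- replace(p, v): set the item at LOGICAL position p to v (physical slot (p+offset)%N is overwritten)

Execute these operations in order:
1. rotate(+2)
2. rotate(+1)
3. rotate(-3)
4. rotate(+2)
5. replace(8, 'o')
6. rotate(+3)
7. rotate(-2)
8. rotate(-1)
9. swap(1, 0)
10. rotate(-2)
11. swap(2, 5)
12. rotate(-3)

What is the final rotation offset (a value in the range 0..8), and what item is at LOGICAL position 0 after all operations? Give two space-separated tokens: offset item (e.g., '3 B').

After op 1 (rotate(+2)): offset=2, physical=[A,B,C,D,E,F,G,H,I], logical=[C,D,E,F,G,H,I,A,B]
After op 2 (rotate(+1)): offset=3, physical=[A,B,C,D,E,F,G,H,I], logical=[D,E,F,G,H,I,A,B,C]
After op 3 (rotate(-3)): offset=0, physical=[A,B,C,D,E,F,G,H,I], logical=[A,B,C,D,E,F,G,H,I]
After op 4 (rotate(+2)): offset=2, physical=[A,B,C,D,E,F,G,H,I], logical=[C,D,E,F,G,H,I,A,B]
After op 5 (replace(8, 'o')): offset=2, physical=[A,o,C,D,E,F,G,H,I], logical=[C,D,E,F,G,H,I,A,o]
After op 6 (rotate(+3)): offset=5, physical=[A,o,C,D,E,F,G,H,I], logical=[F,G,H,I,A,o,C,D,E]
After op 7 (rotate(-2)): offset=3, physical=[A,o,C,D,E,F,G,H,I], logical=[D,E,F,G,H,I,A,o,C]
After op 8 (rotate(-1)): offset=2, physical=[A,o,C,D,E,F,G,H,I], logical=[C,D,E,F,G,H,I,A,o]
After op 9 (swap(1, 0)): offset=2, physical=[A,o,D,C,E,F,G,H,I], logical=[D,C,E,F,G,H,I,A,o]
After op 10 (rotate(-2)): offset=0, physical=[A,o,D,C,E,F,G,H,I], logical=[A,o,D,C,E,F,G,H,I]
After op 11 (swap(2, 5)): offset=0, physical=[A,o,F,C,E,D,G,H,I], logical=[A,o,F,C,E,D,G,H,I]
After op 12 (rotate(-3)): offset=6, physical=[A,o,F,C,E,D,G,H,I], logical=[G,H,I,A,o,F,C,E,D]

Answer: 6 G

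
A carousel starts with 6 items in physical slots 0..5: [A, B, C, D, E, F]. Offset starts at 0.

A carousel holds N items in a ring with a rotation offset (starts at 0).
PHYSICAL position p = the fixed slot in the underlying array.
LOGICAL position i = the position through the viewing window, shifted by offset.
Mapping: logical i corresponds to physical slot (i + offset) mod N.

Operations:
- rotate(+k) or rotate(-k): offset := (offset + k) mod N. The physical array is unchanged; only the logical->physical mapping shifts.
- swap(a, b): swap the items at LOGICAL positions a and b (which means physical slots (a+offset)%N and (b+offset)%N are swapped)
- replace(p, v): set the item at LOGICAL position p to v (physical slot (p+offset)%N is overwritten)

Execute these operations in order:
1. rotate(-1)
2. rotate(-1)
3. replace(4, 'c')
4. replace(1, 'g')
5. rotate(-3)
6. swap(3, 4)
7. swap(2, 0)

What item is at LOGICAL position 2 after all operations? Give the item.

After op 1 (rotate(-1)): offset=5, physical=[A,B,C,D,E,F], logical=[F,A,B,C,D,E]
After op 2 (rotate(-1)): offset=4, physical=[A,B,C,D,E,F], logical=[E,F,A,B,C,D]
After op 3 (replace(4, 'c')): offset=4, physical=[A,B,c,D,E,F], logical=[E,F,A,B,c,D]
After op 4 (replace(1, 'g')): offset=4, physical=[A,B,c,D,E,g], logical=[E,g,A,B,c,D]
After op 5 (rotate(-3)): offset=1, physical=[A,B,c,D,E,g], logical=[B,c,D,E,g,A]
After op 6 (swap(3, 4)): offset=1, physical=[A,B,c,D,g,E], logical=[B,c,D,g,E,A]
After op 7 (swap(2, 0)): offset=1, physical=[A,D,c,B,g,E], logical=[D,c,B,g,E,A]

Answer: B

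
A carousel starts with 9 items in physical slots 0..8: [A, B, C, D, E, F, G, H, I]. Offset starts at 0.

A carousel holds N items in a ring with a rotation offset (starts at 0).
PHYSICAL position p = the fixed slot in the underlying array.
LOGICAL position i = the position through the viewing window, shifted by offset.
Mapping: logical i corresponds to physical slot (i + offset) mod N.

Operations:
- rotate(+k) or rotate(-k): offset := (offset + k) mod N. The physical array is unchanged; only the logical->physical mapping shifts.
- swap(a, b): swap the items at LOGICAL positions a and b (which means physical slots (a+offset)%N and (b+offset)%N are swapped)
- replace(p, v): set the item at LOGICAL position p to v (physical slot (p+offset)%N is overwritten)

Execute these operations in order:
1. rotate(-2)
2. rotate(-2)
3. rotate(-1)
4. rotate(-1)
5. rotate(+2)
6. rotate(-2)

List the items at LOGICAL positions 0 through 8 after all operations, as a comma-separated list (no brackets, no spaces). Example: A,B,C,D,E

Answer: D,E,F,G,H,I,A,B,C

Derivation:
After op 1 (rotate(-2)): offset=7, physical=[A,B,C,D,E,F,G,H,I], logical=[H,I,A,B,C,D,E,F,G]
After op 2 (rotate(-2)): offset=5, physical=[A,B,C,D,E,F,G,H,I], logical=[F,G,H,I,A,B,C,D,E]
After op 3 (rotate(-1)): offset=4, physical=[A,B,C,D,E,F,G,H,I], logical=[E,F,G,H,I,A,B,C,D]
After op 4 (rotate(-1)): offset=3, physical=[A,B,C,D,E,F,G,H,I], logical=[D,E,F,G,H,I,A,B,C]
After op 5 (rotate(+2)): offset=5, physical=[A,B,C,D,E,F,G,H,I], logical=[F,G,H,I,A,B,C,D,E]
After op 6 (rotate(-2)): offset=3, physical=[A,B,C,D,E,F,G,H,I], logical=[D,E,F,G,H,I,A,B,C]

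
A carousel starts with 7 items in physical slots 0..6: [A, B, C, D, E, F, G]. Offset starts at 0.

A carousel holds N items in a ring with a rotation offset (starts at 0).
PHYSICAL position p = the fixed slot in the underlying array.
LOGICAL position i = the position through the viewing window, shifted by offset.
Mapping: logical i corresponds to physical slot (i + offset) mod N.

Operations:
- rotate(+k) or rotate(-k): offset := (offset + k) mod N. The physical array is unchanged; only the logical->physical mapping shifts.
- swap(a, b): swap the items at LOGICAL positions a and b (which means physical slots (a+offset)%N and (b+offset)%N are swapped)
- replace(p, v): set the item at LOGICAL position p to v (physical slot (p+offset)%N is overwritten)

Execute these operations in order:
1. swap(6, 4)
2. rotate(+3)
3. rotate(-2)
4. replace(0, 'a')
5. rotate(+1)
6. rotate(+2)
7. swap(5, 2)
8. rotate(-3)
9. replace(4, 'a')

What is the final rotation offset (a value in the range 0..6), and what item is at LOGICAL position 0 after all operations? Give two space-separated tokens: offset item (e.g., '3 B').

After op 1 (swap(6, 4)): offset=0, physical=[A,B,C,D,G,F,E], logical=[A,B,C,D,G,F,E]
After op 2 (rotate(+3)): offset=3, physical=[A,B,C,D,G,F,E], logical=[D,G,F,E,A,B,C]
After op 3 (rotate(-2)): offset=1, physical=[A,B,C,D,G,F,E], logical=[B,C,D,G,F,E,A]
After op 4 (replace(0, 'a')): offset=1, physical=[A,a,C,D,G,F,E], logical=[a,C,D,G,F,E,A]
After op 5 (rotate(+1)): offset=2, physical=[A,a,C,D,G,F,E], logical=[C,D,G,F,E,A,a]
After op 6 (rotate(+2)): offset=4, physical=[A,a,C,D,G,F,E], logical=[G,F,E,A,a,C,D]
After op 7 (swap(5, 2)): offset=4, physical=[A,a,E,D,G,F,C], logical=[G,F,C,A,a,E,D]
After op 8 (rotate(-3)): offset=1, physical=[A,a,E,D,G,F,C], logical=[a,E,D,G,F,C,A]
After op 9 (replace(4, 'a')): offset=1, physical=[A,a,E,D,G,a,C], logical=[a,E,D,G,a,C,A]

Answer: 1 a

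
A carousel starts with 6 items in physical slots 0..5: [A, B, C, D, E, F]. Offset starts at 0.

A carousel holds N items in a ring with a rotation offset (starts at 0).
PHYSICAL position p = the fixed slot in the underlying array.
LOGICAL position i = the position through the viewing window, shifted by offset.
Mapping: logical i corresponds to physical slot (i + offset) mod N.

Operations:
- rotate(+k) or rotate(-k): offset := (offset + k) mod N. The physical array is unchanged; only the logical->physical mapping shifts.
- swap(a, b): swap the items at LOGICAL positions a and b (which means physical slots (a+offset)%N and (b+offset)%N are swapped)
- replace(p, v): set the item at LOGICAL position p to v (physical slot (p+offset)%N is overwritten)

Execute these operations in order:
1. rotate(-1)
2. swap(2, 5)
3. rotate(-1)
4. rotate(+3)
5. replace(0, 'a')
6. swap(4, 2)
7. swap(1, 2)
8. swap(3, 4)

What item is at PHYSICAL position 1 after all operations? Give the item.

After op 1 (rotate(-1)): offset=5, physical=[A,B,C,D,E,F], logical=[F,A,B,C,D,E]
After op 2 (swap(2, 5)): offset=5, physical=[A,E,C,D,B,F], logical=[F,A,E,C,D,B]
After op 3 (rotate(-1)): offset=4, physical=[A,E,C,D,B,F], logical=[B,F,A,E,C,D]
After op 4 (rotate(+3)): offset=1, physical=[A,E,C,D,B,F], logical=[E,C,D,B,F,A]
After op 5 (replace(0, 'a')): offset=1, physical=[A,a,C,D,B,F], logical=[a,C,D,B,F,A]
After op 6 (swap(4, 2)): offset=1, physical=[A,a,C,F,B,D], logical=[a,C,F,B,D,A]
After op 7 (swap(1, 2)): offset=1, physical=[A,a,F,C,B,D], logical=[a,F,C,B,D,A]
After op 8 (swap(3, 4)): offset=1, physical=[A,a,F,C,D,B], logical=[a,F,C,D,B,A]

Answer: a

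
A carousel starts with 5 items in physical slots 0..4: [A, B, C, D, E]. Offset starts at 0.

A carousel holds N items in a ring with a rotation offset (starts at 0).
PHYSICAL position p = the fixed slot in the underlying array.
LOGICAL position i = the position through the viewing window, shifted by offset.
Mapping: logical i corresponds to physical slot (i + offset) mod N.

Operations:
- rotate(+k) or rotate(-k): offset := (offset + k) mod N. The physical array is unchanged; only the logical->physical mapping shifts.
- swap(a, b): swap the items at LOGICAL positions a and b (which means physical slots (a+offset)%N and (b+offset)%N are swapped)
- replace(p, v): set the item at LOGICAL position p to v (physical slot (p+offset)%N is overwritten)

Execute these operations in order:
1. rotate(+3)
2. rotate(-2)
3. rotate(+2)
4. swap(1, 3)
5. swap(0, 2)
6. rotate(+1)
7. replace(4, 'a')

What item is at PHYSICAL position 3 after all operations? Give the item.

After op 1 (rotate(+3)): offset=3, physical=[A,B,C,D,E], logical=[D,E,A,B,C]
After op 2 (rotate(-2)): offset=1, physical=[A,B,C,D,E], logical=[B,C,D,E,A]
After op 3 (rotate(+2)): offset=3, physical=[A,B,C,D,E], logical=[D,E,A,B,C]
After op 4 (swap(1, 3)): offset=3, physical=[A,E,C,D,B], logical=[D,B,A,E,C]
After op 5 (swap(0, 2)): offset=3, physical=[D,E,C,A,B], logical=[A,B,D,E,C]
After op 6 (rotate(+1)): offset=4, physical=[D,E,C,A,B], logical=[B,D,E,C,A]
After op 7 (replace(4, 'a')): offset=4, physical=[D,E,C,a,B], logical=[B,D,E,C,a]

Answer: a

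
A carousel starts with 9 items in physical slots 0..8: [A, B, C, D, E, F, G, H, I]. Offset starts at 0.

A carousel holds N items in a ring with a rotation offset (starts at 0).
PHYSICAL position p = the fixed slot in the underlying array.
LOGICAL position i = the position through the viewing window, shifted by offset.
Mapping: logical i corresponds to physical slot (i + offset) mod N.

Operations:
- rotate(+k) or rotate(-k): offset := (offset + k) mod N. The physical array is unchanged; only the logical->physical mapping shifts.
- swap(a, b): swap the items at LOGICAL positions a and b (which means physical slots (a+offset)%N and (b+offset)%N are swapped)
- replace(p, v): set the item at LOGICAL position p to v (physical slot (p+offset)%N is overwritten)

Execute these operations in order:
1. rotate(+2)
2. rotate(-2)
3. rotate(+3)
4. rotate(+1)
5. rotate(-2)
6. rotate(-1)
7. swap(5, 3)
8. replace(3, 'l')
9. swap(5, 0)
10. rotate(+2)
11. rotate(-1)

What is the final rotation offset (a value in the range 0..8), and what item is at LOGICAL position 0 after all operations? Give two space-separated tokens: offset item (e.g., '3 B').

After op 1 (rotate(+2)): offset=2, physical=[A,B,C,D,E,F,G,H,I], logical=[C,D,E,F,G,H,I,A,B]
After op 2 (rotate(-2)): offset=0, physical=[A,B,C,D,E,F,G,H,I], logical=[A,B,C,D,E,F,G,H,I]
After op 3 (rotate(+3)): offset=3, physical=[A,B,C,D,E,F,G,H,I], logical=[D,E,F,G,H,I,A,B,C]
After op 4 (rotate(+1)): offset=4, physical=[A,B,C,D,E,F,G,H,I], logical=[E,F,G,H,I,A,B,C,D]
After op 5 (rotate(-2)): offset=2, physical=[A,B,C,D,E,F,G,H,I], logical=[C,D,E,F,G,H,I,A,B]
After op 6 (rotate(-1)): offset=1, physical=[A,B,C,D,E,F,G,H,I], logical=[B,C,D,E,F,G,H,I,A]
After op 7 (swap(5, 3)): offset=1, physical=[A,B,C,D,G,F,E,H,I], logical=[B,C,D,G,F,E,H,I,A]
After op 8 (replace(3, 'l')): offset=1, physical=[A,B,C,D,l,F,E,H,I], logical=[B,C,D,l,F,E,H,I,A]
After op 9 (swap(5, 0)): offset=1, physical=[A,E,C,D,l,F,B,H,I], logical=[E,C,D,l,F,B,H,I,A]
After op 10 (rotate(+2)): offset=3, physical=[A,E,C,D,l,F,B,H,I], logical=[D,l,F,B,H,I,A,E,C]
After op 11 (rotate(-1)): offset=2, physical=[A,E,C,D,l,F,B,H,I], logical=[C,D,l,F,B,H,I,A,E]

Answer: 2 C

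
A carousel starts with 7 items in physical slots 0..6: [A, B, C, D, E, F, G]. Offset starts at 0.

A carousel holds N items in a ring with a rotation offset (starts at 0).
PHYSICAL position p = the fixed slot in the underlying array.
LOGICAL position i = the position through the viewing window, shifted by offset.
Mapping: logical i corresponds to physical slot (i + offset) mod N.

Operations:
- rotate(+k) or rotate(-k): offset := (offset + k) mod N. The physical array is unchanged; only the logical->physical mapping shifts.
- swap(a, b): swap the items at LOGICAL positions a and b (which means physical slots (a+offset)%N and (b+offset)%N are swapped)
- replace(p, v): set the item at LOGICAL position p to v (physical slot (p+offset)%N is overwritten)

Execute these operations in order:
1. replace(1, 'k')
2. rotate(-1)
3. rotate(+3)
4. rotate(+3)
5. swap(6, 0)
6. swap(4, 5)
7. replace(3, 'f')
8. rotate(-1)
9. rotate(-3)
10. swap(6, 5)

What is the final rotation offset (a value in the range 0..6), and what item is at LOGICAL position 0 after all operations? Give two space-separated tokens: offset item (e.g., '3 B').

Answer: 1 f

Derivation:
After op 1 (replace(1, 'k')): offset=0, physical=[A,k,C,D,E,F,G], logical=[A,k,C,D,E,F,G]
After op 2 (rotate(-1)): offset=6, physical=[A,k,C,D,E,F,G], logical=[G,A,k,C,D,E,F]
After op 3 (rotate(+3)): offset=2, physical=[A,k,C,D,E,F,G], logical=[C,D,E,F,G,A,k]
After op 4 (rotate(+3)): offset=5, physical=[A,k,C,D,E,F,G], logical=[F,G,A,k,C,D,E]
After op 5 (swap(6, 0)): offset=5, physical=[A,k,C,D,F,E,G], logical=[E,G,A,k,C,D,F]
After op 6 (swap(4, 5)): offset=5, physical=[A,k,D,C,F,E,G], logical=[E,G,A,k,D,C,F]
After op 7 (replace(3, 'f')): offset=5, physical=[A,f,D,C,F,E,G], logical=[E,G,A,f,D,C,F]
After op 8 (rotate(-1)): offset=4, physical=[A,f,D,C,F,E,G], logical=[F,E,G,A,f,D,C]
After op 9 (rotate(-3)): offset=1, physical=[A,f,D,C,F,E,G], logical=[f,D,C,F,E,G,A]
After op 10 (swap(6, 5)): offset=1, physical=[G,f,D,C,F,E,A], logical=[f,D,C,F,E,A,G]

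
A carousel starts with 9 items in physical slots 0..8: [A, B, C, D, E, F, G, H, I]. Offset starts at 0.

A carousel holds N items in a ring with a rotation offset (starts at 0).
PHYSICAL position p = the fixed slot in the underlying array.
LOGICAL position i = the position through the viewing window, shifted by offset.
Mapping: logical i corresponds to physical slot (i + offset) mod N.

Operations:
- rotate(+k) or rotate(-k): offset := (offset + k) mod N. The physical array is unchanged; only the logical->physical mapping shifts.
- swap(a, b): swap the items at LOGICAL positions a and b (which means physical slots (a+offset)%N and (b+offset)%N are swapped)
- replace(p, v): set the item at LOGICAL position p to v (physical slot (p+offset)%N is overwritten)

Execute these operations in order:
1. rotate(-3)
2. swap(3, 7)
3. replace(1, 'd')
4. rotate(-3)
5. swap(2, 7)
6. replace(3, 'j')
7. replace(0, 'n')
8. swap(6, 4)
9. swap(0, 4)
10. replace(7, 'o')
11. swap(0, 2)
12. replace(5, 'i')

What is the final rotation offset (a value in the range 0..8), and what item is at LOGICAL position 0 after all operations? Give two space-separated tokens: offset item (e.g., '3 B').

After op 1 (rotate(-3)): offset=6, physical=[A,B,C,D,E,F,G,H,I], logical=[G,H,I,A,B,C,D,E,F]
After op 2 (swap(3, 7)): offset=6, physical=[E,B,C,D,A,F,G,H,I], logical=[G,H,I,E,B,C,D,A,F]
After op 3 (replace(1, 'd')): offset=6, physical=[E,B,C,D,A,F,G,d,I], logical=[G,d,I,E,B,C,D,A,F]
After op 4 (rotate(-3)): offset=3, physical=[E,B,C,D,A,F,G,d,I], logical=[D,A,F,G,d,I,E,B,C]
After op 5 (swap(2, 7)): offset=3, physical=[E,F,C,D,A,B,G,d,I], logical=[D,A,B,G,d,I,E,F,C]
After op 6 (replace(3, 'j')): offset=3, physical=[E,F,C,D,A,B,j,d,I], logical=[D,A,B,j,d,I,E,F,C]
After op 7 (replace(0, 'n')): offset=3, physical=[E,F,C,n,A,B,j,d,I], logical=[n,A,B,j,d,I,E,F,C]
After op 8 (swap(6, 4)): offset=3, physical=[d,F,C,n,A,B,j,E,I], logical=[n,A,B,j,E,I,d,F,C]
After op 9 (swap(0, 4)): offset=3, physical=[d,F,C,E,A,B,j,n,I], logical=[E,A,B,j,n,I,d,F,C]
After op 10 (replace(7, 'o')): offset=3, physical=[d,o,C,E,A,B,j,n,I], logical=[E,A,B,j,n,I,d,o,C]
After op 11 (swap(0, 2)): offset=3, physical=[d,o,C,B,A,E,j,n,I], logical=[B,A,E,j,n,I,d,o,C]
After op 12 (replace(5, 'i')): offset=3, physical=[d,o,C,B,A,E,j,n,i], logical=[B,A,E,j,n,i,d,o,C]

Answer: 3 B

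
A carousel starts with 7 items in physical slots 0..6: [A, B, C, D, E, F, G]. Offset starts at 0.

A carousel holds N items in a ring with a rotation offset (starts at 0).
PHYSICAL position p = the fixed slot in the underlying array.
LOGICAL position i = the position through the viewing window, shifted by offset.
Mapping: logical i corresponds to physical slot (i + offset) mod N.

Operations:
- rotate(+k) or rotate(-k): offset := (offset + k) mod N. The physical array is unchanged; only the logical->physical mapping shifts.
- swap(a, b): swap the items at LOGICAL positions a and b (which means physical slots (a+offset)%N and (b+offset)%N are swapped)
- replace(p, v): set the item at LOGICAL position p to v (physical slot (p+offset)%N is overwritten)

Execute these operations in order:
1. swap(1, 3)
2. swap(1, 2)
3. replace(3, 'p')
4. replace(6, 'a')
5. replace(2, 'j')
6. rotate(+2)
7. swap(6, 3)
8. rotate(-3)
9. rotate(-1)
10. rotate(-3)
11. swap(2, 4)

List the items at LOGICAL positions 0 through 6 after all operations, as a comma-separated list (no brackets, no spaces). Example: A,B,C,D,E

Answer: j,p,a,C,E,A,F

Derivation:
After op 1 (swap(1, 3)): offset=0, physical=[A,D,C,B,E,F,G], logical=[A,D,C,B,E,F,G]
After op 2 (swap(1, 2)): offset=0, physical=[A,C,D,B,E,F,G], logical=[A,C,D,B,E,F,G]
After op 3 (replace(3, 'p')): offset=0, physical=[A,C,D,p,E,F,G], logical=[A,C,D,p,E,F,G]
After op 4 (replace(6, 'a')): offset=0, physical=[A,C,D,p,E,F,a], logical=[A,C,D,p,E,F,a]
After op 5 (replace(2, 'j')): offset=0, physical=[A,C,j,p,E,F,a], logical=[A,C,j,p,E,F,a]
After op 6 (rotate(+2)): offset=2, physical=[A,C,j,p,E,F,a], logical=[j,p,E,F,a,A,C]
After op 7 (swap(6, 3)): offset=2, physical=[A,F,j,p,E,C,a], logical=[j,p,E,C,a,A,F]
After op 8 (rotate(-3)): offset=6, physical=[A,F,j,p,E,C,a], logical=[a,A,F,j,p,E,C]
After op 9 (rotate(-1)): offset=5, physical=[A,F,j,p,E,C,a], logical=[C,a,A,F,j,p,E]
After op 10 (rotate(-3)): offset=2, physical=[A,F,j,p,E,C,a], logical=[j,p,E,C,a,A,F]
After op 11 (swap(2, 4)): offset=2, physical=[A,F,j,p,a,C,E], logical=[j,p,a,C,E,A,F]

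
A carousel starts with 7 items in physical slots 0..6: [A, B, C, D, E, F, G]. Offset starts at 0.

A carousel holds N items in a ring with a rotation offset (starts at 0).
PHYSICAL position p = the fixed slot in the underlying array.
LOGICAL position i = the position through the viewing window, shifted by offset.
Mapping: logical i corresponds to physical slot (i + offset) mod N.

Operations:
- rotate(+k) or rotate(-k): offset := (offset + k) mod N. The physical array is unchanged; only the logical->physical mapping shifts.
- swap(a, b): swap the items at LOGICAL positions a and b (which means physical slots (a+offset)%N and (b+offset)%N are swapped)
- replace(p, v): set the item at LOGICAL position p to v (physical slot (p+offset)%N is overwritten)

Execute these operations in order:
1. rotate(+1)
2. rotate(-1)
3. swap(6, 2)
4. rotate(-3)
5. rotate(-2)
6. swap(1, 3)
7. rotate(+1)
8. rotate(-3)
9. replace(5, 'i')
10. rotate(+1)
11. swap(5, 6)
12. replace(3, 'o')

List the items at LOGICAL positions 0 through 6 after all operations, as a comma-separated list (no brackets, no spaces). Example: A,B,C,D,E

Answer: B,G,F,o,i,A,C

Derivation:
After op 1 (rotate(+1)): offset=1, physical=[A,B,C,D,E,F,G], logical=[B,C,D,E,F,G,A]
After op 2 (rotate(-1)): offset=0, physical=[A,B,C,D,E,F,G], logical=[A,B,C,D,E,F,G]
After op 3 (swap(6, 2)): offset=0, physical=[A,B,G,D,E,F,C], logical=[A,B,G,D,E,F,C]
After op 4 (rotate(-3)): offset=4, physical=[A,B,G,D,E,F,C], logical=[E,F,C,A,B,G,D]
After op 5 (rotate(-2)): offset=2, physical=[A,B,G,D,E,F,C], logical=[G,D,E,F,C,A,B]
After op 6 (swap(1, 3)): offset=2, physical=[A,B,G,F,E,D,C], logical=[G,F,E,D,C,A,B]
After op 7 (rotate(+1)): offset=3, physical=[A,B,G,F,E,D,C], logical=[F,E,D,C,A,B,G]
After op 8 (rotate(-3)): offset=0, physical=[A,B,G,F,E,D,C], logical=[A,B,G,F,E,D,C]
After op 9 (replace(5, 'i')): offset=0, physical=[A,B,G,F,E,i,C], logical=[A,B,G,F,E,i,C]
After op 10 (rotate(+1)): offset=1, physical=[A,B,G,F,E,i,C], logical=[B,G,F,E,i,C,A]
After op 11 (swap(5, 6)): offset=1, physical=[C,B,G,F,E,i,A], logical=[B,G,F,E,i,A,C]
After op 12 (replace(3, 'o')): offset=1, physical=[C,B,G,F,o,i,A], logical=[B,G,F,o,i,A,C]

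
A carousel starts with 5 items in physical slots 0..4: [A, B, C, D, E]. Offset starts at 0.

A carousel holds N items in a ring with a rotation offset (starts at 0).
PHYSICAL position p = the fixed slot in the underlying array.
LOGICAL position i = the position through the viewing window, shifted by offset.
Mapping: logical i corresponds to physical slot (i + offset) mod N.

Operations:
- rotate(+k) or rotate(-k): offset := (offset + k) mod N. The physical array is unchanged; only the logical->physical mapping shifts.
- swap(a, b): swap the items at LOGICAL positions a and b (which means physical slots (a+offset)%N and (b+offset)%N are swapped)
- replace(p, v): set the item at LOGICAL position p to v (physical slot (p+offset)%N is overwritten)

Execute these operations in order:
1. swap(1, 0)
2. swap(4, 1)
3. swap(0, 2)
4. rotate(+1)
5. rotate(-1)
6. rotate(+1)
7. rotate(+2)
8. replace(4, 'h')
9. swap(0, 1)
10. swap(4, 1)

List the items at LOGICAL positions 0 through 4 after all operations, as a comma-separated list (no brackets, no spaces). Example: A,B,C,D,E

Answer: A,h,C,E,D

Derivation:
After op 1 (swap(1, 0)): offset=0, physical=[B,A,C,D,E], logical=[B,A,C,D,E]
After op 2 (swap(4, 1)): offset=0, physical=[B,E,C,D,A], logical=[B,E,C,D,A]
After op 3 (swap(0, 2)): offset=0, physical=[C,E,B,D,A], logical=[C,E,B,D,A]
After op 4 (rotate(+1)): offset=1, physical=[C,E,B,D,A], logical=[E,B,D,A,C]
After op 5 (rotate(-1)): offset=0, physical=[C,E,B,D,A], logical=[C,E,B,D,A]
After op 6 (rotate(+1)): offset=1, physical=[C,E,B,D,A], logical=[E,B,D,A,C]
After op 7 (rotate(+2)): offset=3, physical=[C,E,B,D,A], logical=[D,A,C,E,B]
After op 8 (replace(4, 'h')): offset=3, physical=[C,E,h,D,A], logical=[D,A,C,E,h]
After op 9 (swap(0, 1)): offset=3, physical=[C,E,h,A,D], logical=[A,D,C,E,h]
After op 10 (swap(4, 1)): offset=3, physical=[C,E,D,A,h], logical=[A,h,C,E,D]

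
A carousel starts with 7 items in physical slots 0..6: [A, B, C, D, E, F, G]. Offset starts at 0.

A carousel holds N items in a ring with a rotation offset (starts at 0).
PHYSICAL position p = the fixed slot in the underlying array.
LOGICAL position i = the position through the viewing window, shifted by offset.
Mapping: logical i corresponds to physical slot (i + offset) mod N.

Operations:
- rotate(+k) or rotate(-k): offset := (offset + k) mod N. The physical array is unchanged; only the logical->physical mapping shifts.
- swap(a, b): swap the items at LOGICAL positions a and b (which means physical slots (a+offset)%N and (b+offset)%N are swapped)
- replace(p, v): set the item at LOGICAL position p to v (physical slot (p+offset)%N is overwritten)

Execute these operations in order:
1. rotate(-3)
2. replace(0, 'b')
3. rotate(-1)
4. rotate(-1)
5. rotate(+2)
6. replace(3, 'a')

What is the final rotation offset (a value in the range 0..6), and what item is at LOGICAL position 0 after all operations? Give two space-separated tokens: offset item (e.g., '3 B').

Answer: 4 b

Derivation:
After op 1 (rotate(-3)): offset=4, physical=[A,B,C,D,E,F,G], logical=[E,F,G,A,B,C,D]
After op 2 (replace(0, 'b')): offset=4, physical=[A,B,C,D,b,F,G], logical=[b,F,G,A,B,C,D]
After op 3 (rotate(-1)): offset=3, physical=[A,B,C,D,b,F,G], logical=[D,b,F,G,A,B,C]
After op 4 (rotate(-1)): offset=2, physical=[A,B,C,D,b,F,G], logical=[C,D,b,F,G,A,B]
After op 5 (rotate(+2)): offset=4, physical=[A,B,C,D,b,F,G], logical=[b,F,G,A,B,C,D]
After op 6 (replace(3, 'a')): offset=4, physical=[a,B,C,D,b,F,G], logical=[b,F,G,a,B,C,D]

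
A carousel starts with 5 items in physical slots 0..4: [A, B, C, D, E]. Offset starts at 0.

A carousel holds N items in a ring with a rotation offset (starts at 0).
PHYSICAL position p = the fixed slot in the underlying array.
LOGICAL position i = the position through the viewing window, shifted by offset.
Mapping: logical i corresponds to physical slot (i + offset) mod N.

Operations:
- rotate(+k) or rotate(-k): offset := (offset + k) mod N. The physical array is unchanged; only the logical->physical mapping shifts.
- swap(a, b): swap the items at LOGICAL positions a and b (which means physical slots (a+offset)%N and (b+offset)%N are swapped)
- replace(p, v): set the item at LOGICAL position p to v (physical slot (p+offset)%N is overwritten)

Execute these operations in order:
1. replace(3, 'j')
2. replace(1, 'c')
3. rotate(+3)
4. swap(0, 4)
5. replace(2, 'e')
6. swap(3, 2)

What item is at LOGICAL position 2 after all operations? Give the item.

Answer: c

Derivation:
After op 1 (replace(3, 'j')): offset=0, physical=[A,B,C,j,E], logical=[A,B,C,j,E]
After op 2 (replace(1, 'c')): offset=0, physical=[A,c,C,j,E], logical=[A,c,C,j,E]
After op 3 (rotate(+3)): offset=3, physical=[A,c,C,j,E], logical=[j,E,A,c,C]
After op 4 (swap(0, 4)): offset=3, physical=[A,c,j,C,E], logical=[C,E,A,c,j]
After op 5 (replace(2, 'e')): offset=3, physical=[e,c,j,C,E], logical=[C,E,e,c,j]
After op 6 (swap(3, 2)): offset=3, physical=[c,e,j,C,E], logical=[C,E,c,e,j]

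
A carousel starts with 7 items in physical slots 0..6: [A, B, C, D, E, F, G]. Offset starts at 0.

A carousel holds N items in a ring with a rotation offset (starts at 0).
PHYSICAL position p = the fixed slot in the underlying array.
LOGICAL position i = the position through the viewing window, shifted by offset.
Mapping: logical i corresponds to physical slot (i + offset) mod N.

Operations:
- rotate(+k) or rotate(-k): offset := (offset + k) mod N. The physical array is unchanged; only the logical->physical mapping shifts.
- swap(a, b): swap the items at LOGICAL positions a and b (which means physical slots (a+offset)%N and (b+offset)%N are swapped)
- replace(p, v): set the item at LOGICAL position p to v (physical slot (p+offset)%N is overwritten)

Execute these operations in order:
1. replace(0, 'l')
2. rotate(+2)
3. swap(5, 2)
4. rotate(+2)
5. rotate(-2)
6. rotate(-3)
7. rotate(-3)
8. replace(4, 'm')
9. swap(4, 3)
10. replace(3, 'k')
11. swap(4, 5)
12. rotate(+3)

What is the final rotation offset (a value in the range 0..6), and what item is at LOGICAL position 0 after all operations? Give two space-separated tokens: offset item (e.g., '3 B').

Answer: 6 k

Derivation:
After op 1 (replace(0, 'l')): offset=0, physical=[l,B,C,D,E,F,G], logical=[l,B,C,D,E,F,G]
After op 2 (rotate(+2)): offset=2, physical=[l,B,C,D,E,F,G], logical=[C,D,E,F,G,l,B]
After op 3 (swap(5, 2)): offset=2, physical=[E,B,C,D,l,F,G], logical=[C,D,l,F,G,E,B]
After op 4 (rotate(+2)): offset=4, physical=[E,B,C,D,l,F,G], logical=[l,F,G,E,B,C,D]
After op 5 (rotate(-2)): offset=2, physical=[E,B,C,D,l,F,G], logical=[C,D,l,F,G,E,B]
After op 6 (rotate(-3)): offset=6, physical=[E,B,C,D,l,F,G], logical=[G,E,B,C,D,l,F]
After op 7 (rotate(-3)): offset=3, physical=[E,B,C,D,l,F,G], logical=[D,l,F,G,E,B,C]
After op 8 (replace(4, 'm')): offset=3, physical=[m,B,C,D,l,F,G], logical=[D,l,F,G,m,B,C]
After op 9 (swap(4, 3)): offset=3, physical=[G,B,C,D,l,F,m], logical=[D,l,F,m,G,B,C]
After op 10 (replace(3, 'k')): offset=3, physical=[G,B,C,D,l,F,k], logical=[D,l,F,k,G,B,C]
After op 11 (swap(4, 5)): offset=3, physical=[B,G,C,D,l,F,k], logical=[D,l,F,k,B,G,C]
After op 12 (rotate(+3)): offset=6, physical=[B,G,C,D,l,F,k], logical=[k,B,G,C,D,l,F]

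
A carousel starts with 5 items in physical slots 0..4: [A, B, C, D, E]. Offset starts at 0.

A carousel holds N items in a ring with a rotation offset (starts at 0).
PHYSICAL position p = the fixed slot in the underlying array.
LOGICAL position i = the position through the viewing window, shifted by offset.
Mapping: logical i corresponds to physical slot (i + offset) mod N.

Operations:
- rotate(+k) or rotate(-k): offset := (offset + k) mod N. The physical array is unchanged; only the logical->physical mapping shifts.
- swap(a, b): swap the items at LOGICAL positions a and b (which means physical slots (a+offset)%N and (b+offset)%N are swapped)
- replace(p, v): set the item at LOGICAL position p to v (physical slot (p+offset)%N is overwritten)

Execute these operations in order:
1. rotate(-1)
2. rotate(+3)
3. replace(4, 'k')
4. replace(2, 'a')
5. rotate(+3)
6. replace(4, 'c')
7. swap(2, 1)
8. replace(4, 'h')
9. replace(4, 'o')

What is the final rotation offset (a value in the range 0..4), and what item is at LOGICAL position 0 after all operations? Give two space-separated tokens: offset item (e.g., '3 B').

Answer: 0 A

Derivation:
After op 1 (rotate(-1)): offset=4, physical=[A,B,C,D,E], logical=[E,A,B,C,D]
After op 2 (rotate(+3)): offset=2, physical=[A,B,C,D,E], logical=[C,D,E,A,B]
After op 3 (replace(4, 'k')): offset=2, physical=[A,k,C,D,E], logical=[C,D,E,A,k]
After op 4 (replace(2, 'a')): offset=2, physical=[A,k,C,D,a], logical=[C,D,a,A,k]
After op 5 (rotate(+3)): offset=0, physical=[A,k,C,D,a], logical=[A,k,C,D,a]
After op 6 (replace(4, 'c')): offset=0, physical=[A,k,C,D,c], logical=[A,k,C,D,c]
After op 7 (swap(2, 1)): offset=0, physical=[A,C,k,D,c], logical=[A,C,k,D,c]
After op 8 (replace(4, 'h')): offset=0, physical=[A,C,k,D,h], logical=[A,C,k,D,h]
After op 9 (replace(4, 'o')): offset=0, physical=[A,C,k,D,o], logical=[A,C,k,D,o]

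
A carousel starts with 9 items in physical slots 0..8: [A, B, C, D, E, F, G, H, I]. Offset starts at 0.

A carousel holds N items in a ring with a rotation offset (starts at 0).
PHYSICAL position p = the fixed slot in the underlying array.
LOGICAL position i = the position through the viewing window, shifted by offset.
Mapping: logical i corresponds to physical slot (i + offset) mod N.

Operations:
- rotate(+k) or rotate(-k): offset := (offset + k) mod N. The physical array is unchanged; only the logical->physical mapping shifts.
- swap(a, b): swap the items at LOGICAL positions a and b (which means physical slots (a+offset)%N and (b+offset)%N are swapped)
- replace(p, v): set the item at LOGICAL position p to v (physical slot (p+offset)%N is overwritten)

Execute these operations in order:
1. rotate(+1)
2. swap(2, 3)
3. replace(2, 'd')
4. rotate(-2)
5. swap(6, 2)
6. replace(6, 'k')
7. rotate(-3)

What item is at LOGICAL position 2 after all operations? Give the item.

Answer: H

Derivation:
After op 1 (rotate(+1)): offset=1, physical=[A,B,C,D,E,F,G,H,I], logical=[B,C,D,E,F,G,H,I,A]
After op 2 (swap(2, 3)): offset=1, physical=[A,B,C,E,D,F,G,H,I], logical=[B,C,E,D,F,G,H,I,A]
After op 3 (replace(2, 'd')): offset=1, physical=[A,B,C,d,D,F,G,H,I], logical=[B,C,d,D,F,G,H,I,A]
After op 4 (rotate(-2)): offset=8, physical=[A,B,C,d,D,F,G,H,I], logical=[I,A,B,C,d,D,F,G,H]
After op 5 (swap(6, 2)): offset=8, physical=[A,F,C,d,D,B,G,H,I], logical=[I,A,F,C,d,D,B,G,H]
After op 6 (replace(6, 'k')): offset=8, physical=[A,F,C,d,D,k,G,H,I], logical=[I,A,F,C,d,D,k,G,H]
After op 7 (rotate(-3)): offset=5, physical=[A,F,C,d,D,k,G,H,I], logical=[k,G,H,I,A,F,C,d,D]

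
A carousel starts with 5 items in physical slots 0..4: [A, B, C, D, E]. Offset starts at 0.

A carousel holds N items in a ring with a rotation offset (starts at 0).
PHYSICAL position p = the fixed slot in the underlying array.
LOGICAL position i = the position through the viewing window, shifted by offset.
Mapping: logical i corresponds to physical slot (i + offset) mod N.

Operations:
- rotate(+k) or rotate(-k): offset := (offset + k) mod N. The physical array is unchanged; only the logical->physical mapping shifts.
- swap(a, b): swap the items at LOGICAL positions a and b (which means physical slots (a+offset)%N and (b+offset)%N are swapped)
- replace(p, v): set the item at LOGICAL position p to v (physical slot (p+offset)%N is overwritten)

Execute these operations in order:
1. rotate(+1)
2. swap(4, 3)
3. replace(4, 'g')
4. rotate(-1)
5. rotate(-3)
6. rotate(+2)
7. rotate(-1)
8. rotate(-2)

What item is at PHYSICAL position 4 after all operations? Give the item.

Answer: A

Derivation:
After op 1 (rotate(+1)): offset=1, physical=[A,B,C,D,E], logical=[B,C,D,E,A]
After op 2 (swap(4, 3)): offset=1, physical=[E,B,C,D,A], logical=[B,C,D,A,E]
After op 3 (replace(4, 'g')): offset=1, physical=[g,B,C,D,A], logical=[B,C,D,A,g]
After op 4 (rotate(-1)): offset=0, physical=[g,B,C,D,A], logical=[g,B,C,D,A]
After op 5 (rotate(-3)): offset=2, physical=[g,B,C,D,A], logical=[C,D,A,g,B]
After op 6 (rotate(+2)): offset=4, physical=[g,B,C,D,A], logical=[A,g,B,C,D]
After op 7 (rotate(-1)): offset=3, physical=[g,B,C,D,A], logical=[D,A,g,B,C]
After op 8 (rotate(-2)): offset=1, physical=[g,B,C,D,A], logical=[B,C,D,A,g]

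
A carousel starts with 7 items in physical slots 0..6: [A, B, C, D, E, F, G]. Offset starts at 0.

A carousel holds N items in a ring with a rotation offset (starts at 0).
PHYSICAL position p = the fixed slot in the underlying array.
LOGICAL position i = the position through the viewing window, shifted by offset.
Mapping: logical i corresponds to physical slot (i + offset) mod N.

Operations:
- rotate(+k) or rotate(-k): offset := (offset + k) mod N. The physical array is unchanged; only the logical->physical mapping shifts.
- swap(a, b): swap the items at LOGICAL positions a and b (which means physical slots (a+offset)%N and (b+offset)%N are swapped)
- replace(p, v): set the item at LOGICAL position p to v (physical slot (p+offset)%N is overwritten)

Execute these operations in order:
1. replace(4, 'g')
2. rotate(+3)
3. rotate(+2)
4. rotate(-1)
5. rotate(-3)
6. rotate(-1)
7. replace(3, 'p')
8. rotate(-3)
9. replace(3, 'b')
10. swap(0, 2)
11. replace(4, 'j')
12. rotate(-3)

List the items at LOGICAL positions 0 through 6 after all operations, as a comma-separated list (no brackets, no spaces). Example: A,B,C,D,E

Answer: j,C,p,G,F,g,b

Derivation:
After op 1 (replace(4, 'g')): offset=0, physical=[A,B,C,D,g,F,G], logical=[A,B,C,D,g,F,G]
After op 2 (rotate(+3)): offset=3, physical=[A,B,C,D,g,F,G], logical=[D,g,F,G,A,B,C]
After op 3 (rotate(+2)): offset=5, physical=[A,B,C,D,g,F,G], logical=[F,G,A,B,C,D,g]
After op 4 (rotate(-1)): offset=4, physical=[A,B,C,D,g,F,G], logical=[g,F,G,A,B,C,D]
After op 5 (rotate(-3)): offset=1, physical=[A,B,C,D,g,F,G], logical=[B,C,D,g,F,G,A]
After op 6 (rotate(-1)): offset=0, physical=[A,B,C,D,g,F,G], logical=[A,B,C,D,g,F,G]
After op 7 (replace(3, 'p')): offset=0, physical=[A,B,C,p,g,F,G], logical=[A,B,C,p,g,F,G]
After op 8 (rotate(-3)): offset=4, physical=[A,B,C,p,g,F,G], logical=[g,F,G,A,B,C,p]
After op 9 (replace(3, 'b')): offset=4, physical=[b,B,C,p,g,F,G], logical=[g,F,G,b,B,C,p]
After op 10 (swap(0, 2)): offset=4, physical=[b,B,C,p,G,F,g], logical=[G,F,g,b,B,C,p]
After op 11 (replace(4, 'j')): offset=4, physical=[b,j,C,p,G,F,g], logical=[G,F,g,b,j,C,p]
After op 12 (rotate(-3)): offset=1, physical=[b,j,C,p,G,F,g], logical=[j,C,p,G,F,g,b]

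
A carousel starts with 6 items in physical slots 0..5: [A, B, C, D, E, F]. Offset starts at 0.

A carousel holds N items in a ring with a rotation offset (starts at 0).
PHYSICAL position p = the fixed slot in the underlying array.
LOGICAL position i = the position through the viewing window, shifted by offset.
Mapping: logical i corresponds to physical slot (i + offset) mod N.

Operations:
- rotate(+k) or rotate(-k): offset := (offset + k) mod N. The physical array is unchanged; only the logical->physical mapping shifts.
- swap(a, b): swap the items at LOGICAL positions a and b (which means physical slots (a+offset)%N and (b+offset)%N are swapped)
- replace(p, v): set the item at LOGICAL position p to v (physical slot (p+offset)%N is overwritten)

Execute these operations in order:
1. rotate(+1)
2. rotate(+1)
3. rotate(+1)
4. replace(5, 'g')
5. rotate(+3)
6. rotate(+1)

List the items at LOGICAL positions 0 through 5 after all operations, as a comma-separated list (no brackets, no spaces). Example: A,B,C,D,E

Answer: B,g,D,E,F,A

Derivation:
After op 1 (rotate(+1)): offset=1, physical=[A,B,C,D,E,F], logical=[B,C,D,E,F,A]
After op 2 (rotate(+1)): offset=2, physical=[A,B,C,D,E,F], logical=[C,D,E,F,A,B]
After op 3 (rotate(+1)): offset=3, physical=[A,B,C,D,E,F], logical=[D,E,F,A,B,C]
After op 4 (replace(5, 'g')): offset=3, physical=[A,B,g,D,E,F], logical=[D,E,F,A,B,g]
After op 5 (rotate(+3)): offset=0, physical=[A,B,g,D,E,F], logical=[A,B,g,D,E,F]
After op 6 (rotate(+1)): offset=1, physical=[A,B,g,D,E,F], logical=[B,g,D,E,F,A]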